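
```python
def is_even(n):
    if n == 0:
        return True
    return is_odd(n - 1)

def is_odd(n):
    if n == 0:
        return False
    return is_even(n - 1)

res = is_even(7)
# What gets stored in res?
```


is_even(7)
= is_odd(6)
= is_even(5)
= is_odd(4)
= is_even(3)
= is_odd(2)
= is_even(1)
= is_odd(0)
n == 0: return False
= False


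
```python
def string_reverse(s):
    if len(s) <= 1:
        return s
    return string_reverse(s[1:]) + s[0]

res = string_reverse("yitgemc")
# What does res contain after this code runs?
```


string_reverse("yitgemc")
= string_reverse("itgemc") + "y"
= string_reverse("tgemc") + "i" + "y"
= string_reverse("gemc") + "t" + "i" + "y"
= string_reverse("emc") + "g" + "t" + "i" + "y"
= string_reverse("mc") + "e" + "g" + "t" + "i" + "y"
= string_reverse("c") + "m" + "e" + "g" + "t" + "i" + "y"
= "c" + "m" + "e" + "g" + "t" + "i" + "y"
= "cmegtiy"


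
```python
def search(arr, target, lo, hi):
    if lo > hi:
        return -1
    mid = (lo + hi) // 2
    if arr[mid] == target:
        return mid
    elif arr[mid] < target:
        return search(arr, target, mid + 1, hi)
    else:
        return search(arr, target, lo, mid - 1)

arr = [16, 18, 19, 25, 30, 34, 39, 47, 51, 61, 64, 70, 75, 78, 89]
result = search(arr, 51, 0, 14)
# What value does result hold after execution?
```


search(arr, 51, 0, 14)
lo=0, hi=14, mid=7, arr[mid]=47
47 < 51, search right half
lo=8, hi=14, mid=11, arr[mid]=70
70 > 51, search left half
lo=8, hi=10, mid=9, arr[mid]=61
61 > 51, search left half
lo=8, hi=8, mid=8, arr[mid]=51
arr[8] == 51, found at index 8
= 8


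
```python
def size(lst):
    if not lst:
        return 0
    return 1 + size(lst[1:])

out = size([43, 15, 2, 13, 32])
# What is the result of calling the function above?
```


size([43, 15, 2, 13, 32])
= 1 + size([15, 2, 13, 32])
= 1 + 1 + size([2, 13, 32])
= 1 + 1 + 1 + size([13, 32])
= 1 + 1 + 1 + 1 + size([32])
= 1 + 1 + 1 + 1 + 1 + size([])
= 1 + 1 + 1 + 1 + 1 + 0
= 5


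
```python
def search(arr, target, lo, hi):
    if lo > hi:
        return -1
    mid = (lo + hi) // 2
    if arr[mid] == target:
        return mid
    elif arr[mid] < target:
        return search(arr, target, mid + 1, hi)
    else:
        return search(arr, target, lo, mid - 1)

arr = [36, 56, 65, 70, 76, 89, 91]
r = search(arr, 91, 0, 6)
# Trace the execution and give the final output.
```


search(arr, 91, 0, 6)
lo=0, hi=6, mid=3, arr[mid]=70
70 < 91, search right half
lo=4, hi=6, mid=5, arr[mid]=89
89 < 91, search right half
lo=6, hi=6, mid=6, arr[mid]=91
arr[6] == 91, found at index 6
= 6


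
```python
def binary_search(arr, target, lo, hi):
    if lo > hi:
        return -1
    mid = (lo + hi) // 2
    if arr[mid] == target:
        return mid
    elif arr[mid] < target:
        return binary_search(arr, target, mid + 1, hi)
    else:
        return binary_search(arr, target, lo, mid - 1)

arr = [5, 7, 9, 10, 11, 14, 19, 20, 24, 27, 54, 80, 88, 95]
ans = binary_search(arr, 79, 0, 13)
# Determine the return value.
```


binary_search(arr, 79, 0, 13)
lo=0, hi=13, mid=6, arr[mid]=19
19 < 79, search right half
lo=7, hi=13, mid=10, arr[mid]=54
54 < 79, search right half
lo=11, hi=13, mid=12, arr[mid]=88
88 > 79, search left half
lo=11, hi=11, mid=11, arr[mid]=80
80 > 79, search left half
lo > hi, target not found, return -1
= -1


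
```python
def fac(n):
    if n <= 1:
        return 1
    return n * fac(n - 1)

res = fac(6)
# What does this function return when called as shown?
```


fac(6)
= 6 * fac(5)
= 6 * 5 * fac(4)
= 6 * 5 * 4 * fac(3)
= 6 * 5 * 4 * 3 * fac(2)
= 6 * 5 * 4 * 3 * 2 * fac(1)
= 6 * 5 * 4 * 3 * 2 * 1
= 720


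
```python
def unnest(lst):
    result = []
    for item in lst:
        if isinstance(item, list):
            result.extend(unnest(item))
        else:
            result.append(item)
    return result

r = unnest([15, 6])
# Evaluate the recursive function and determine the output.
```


unnest([15, 6])
Processing each element:
  15 is not a list -> append 15
  6 is not a list -> append 6
= [15, 6]


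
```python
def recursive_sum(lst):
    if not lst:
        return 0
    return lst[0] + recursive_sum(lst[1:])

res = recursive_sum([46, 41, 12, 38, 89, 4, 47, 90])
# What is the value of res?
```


recursive_sum([46, 41, 12, 38, 89, 4, 47, 90])
= 46 + recursive_sum([41, 12, 38, 89, 4, 47, 90])
= 46 + 41 + recursive_sum([12, 38, 89, 4, 47, 90])
= 46 + 41 + 12 + recursive_sum([38, 89, 4, 47, 90])
= 46 + 41 + 12 + 38 + recursive_sum([89, 4, 47, 90])
= 46 + 41 + 12 + 38 + 89 + recursive_sum([4, 47, 90])
= 46 + 41 + 12 + 38 + 89 + 4 + recursive_sum([47, 90])
= 46 + 41 + 12 + 38 + 89 + 4 + 47 + recursive_sum([90])
= 46 + 41 + 12 + 38 + 89 + 4 + 47 + 90 + recursive_sum([])
= 46 + 41 + 12 + 38 + 89 + 4 + 47 + 90 + 0
= 367


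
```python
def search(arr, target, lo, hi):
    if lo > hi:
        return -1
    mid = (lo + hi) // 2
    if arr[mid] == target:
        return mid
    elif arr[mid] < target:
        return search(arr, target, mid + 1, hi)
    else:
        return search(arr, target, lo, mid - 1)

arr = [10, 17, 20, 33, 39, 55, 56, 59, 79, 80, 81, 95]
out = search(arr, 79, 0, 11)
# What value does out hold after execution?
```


search(arr, 79, 0, 11)
lo=0, hi=11, mid=5, arr[mid]=55
55 < 79, search right half
lo=6, hi=11, mid=8, arr[mid]=79
arr[8] == 79, found at index 8
= 8


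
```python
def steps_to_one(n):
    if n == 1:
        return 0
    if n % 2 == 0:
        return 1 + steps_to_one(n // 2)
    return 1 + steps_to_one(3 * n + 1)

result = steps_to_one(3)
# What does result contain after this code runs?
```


steps_to_one(3)
3 is odd -> 3*3+1 = 10 -> steps_to_one(10)
10 is even -> steps_to_one(5)
5 is odd -> 3*5+1 = 16 -> steps_to_one(16)
16 is even -> steps_to_one(8)
8 is even -> steps_to_one(4)
4 is even -> steps_to_one(2)
2 is even -> steps_to_one(1)
Reached 1 after 7 steps
= 7


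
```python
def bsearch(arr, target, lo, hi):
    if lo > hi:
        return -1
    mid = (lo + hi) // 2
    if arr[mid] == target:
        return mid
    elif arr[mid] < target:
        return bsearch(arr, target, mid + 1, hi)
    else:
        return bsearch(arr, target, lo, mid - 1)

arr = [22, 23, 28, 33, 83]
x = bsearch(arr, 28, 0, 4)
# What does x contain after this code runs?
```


bsearch(arr, 28, 0, 4)
lo=0, hi=4, mid=2, arr[mid]=28
arr[2] == 28, found at index 2
= 2


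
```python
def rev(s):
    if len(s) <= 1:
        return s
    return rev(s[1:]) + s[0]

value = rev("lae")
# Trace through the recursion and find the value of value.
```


rev("lae")
= rev("ae") + "l"
= rev("e") + "a" + "l"
= "e" + "a" + "l"
= "eal"


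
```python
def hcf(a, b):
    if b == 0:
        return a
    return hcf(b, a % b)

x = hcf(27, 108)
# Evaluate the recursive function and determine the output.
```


hcf(27, 108)
= hcf(108, 27 % 108) = hcf(108, 27)
= hcf(27, 108 % 27) = hcf(27, 0)
b == 0, return a = 27


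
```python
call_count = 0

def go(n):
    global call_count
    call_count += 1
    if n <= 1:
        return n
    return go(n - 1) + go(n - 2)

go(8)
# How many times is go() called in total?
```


go(8) calls go(7) and go(6); each non-base call branches into two more.
Let C(k) = total number of calls made by go(k), including the call to go(k) itself.
Base cases: C(0) = 1, C(1) = 1
Recurrence: C(k) = 1 + C(k-1) + C(k-2)
  C(2) = 1 + C(1) + C(0) = 1 + 1 + 1 = 3
  C(3) = 1 + C(2) + C(1) = 1 + 3 + 1 = 5
  C(4) = 1 + C(3) + C(2) = 1 + 5 + 3 = 9
  C(5) = 1 + C(4) + C(3) = 1 + 9 + 5 = 15
  C(6) = 1 + C(5) + C(4) = 1 + 15 + 9 = 25
  C(7) = 1 + C(6) + C(5) = 1 + 25 + 15 = 41
  C(8) = 1 + C(7) + C(6) = 1 + 41 + 25 = 67
Total calls = C(8) = 67


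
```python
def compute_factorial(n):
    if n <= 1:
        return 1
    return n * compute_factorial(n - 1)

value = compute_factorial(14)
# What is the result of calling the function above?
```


compute_factorial(14)
= 14 * compute_factorial(13)
= 14 * 13 * compute_factorial(12)
= 14 * 13 * 12 * compute_factorial(11)
= 14 * 13 * 12 * 11 * compute_factorial(10)
= 14 * 13 * 12 * 11 * 10 * compute_factorial(9)
= 14 * 13 * 12 * 11 * 10 * 9 * compute_factorial(8)
= 14 * 13 * 12 * 11 * 10 * 9 * 8 * compute_factorial(7)
= 14 * 13 * 12 * 11 * 10 * 9 * 8 * 7 * compute_factorial(6)
= 14 * 13 * 12 * 11 * 10 * 9 * 8 * 7 * 6 * compute_factorial(5)
= 14 * 13 * 12 * 11 * 10 * 9 * 8 * 7 * 6 * 5 * compute_factorial(4)
= 14 * 13 * 12 * 11 * 10 * 9 * 8 * 7 * 6 * 5 * 4 * compute_factorial(3)
= 14 * 13 * 12 * 11 * 10 * 9 * 8 * 7 * 6 * 5 * 4 * 3 * compute_factorial(2)
= 14 * 13 * 12 * 11 * 10 * 9 * 8 * 7 * 6 * 5 * 4 * 3 * 2 * compute_factorial(1)
= 14 * 13 * 12 * 11 * 10 * 9 * 8 * 7 * 6 * 5 * 4 * 3 * 2 * 1
= 87178291200


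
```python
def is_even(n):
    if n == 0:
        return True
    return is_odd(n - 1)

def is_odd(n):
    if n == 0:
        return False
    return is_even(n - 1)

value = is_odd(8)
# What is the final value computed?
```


is_odd(8)
= is_even(7)
= is_odd(6)
= is_even(5)
= is_odd(4)
= is_even(3)
= is_odd(2)
= is_even(1)
= is_odd(0)
n == 0: return False
= False


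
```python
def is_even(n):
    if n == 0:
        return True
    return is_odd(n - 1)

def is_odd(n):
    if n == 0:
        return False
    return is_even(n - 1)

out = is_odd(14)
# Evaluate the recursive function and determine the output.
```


is_odd(14)
= is_even(13)
= is_odd(12)
= is_even(11)
= is_odd(10)
= is_even(9)
= is_odd(8)
= is_even(7)
= is_odd(6)
= is_even(5)
= is_odd(4)
= is_even(3)
= is_odd(2)
= is_even(1)
= is_odd(0)
n == 0: return False
= False


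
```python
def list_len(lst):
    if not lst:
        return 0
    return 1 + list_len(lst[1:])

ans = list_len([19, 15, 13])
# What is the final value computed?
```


list_len([19, 15, 13])
= 1 + list_len([15, 13])
= 1 + 1 + list_len([13])
= 1 + 1 + 1 + list_len([])
= 1 + 1 + 1 + 0
= 3


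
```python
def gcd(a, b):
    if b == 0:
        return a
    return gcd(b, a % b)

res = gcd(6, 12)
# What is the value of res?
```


gcd(6, 12)
= gcd(12, 6 % 12) = gcd(12, 6)
= gcd(6, 12 % 6) = gcd(6, 0)
b == 0, return a = 6


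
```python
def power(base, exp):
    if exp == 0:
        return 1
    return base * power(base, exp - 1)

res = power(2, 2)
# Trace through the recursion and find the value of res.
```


power(2, 2)
= 2 * power(2, 1)
= 2 * 2 * power(2, 0)
= 2 * 2 * 1
= 4


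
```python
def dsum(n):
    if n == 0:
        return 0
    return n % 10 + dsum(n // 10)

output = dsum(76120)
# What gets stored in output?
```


dsum(76120)
= 0 + dsum(7612)
= 0 + 2 + dsum(761)
= 0 + 2 + 1 + dsum(76)
= 0 + 2 + 1 + 6 + dsum(7)
= 0 + 2 + 1 + 6 + 7 + dsum(0)
= 0 + 2 + 1 + 6 + 7 + 0
= 16


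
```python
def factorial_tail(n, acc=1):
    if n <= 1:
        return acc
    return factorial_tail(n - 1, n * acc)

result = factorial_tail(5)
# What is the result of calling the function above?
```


factorial_tail(5, 1)
= factorial_tail(4, 5 * 1) = factorial_tail(4, 5)
= factorial_tail(3, 4 * 5) = factorial_tail(3, 20)
= factorial_tail(2, 3 * 20) = factorial_tail(2, 60)
= factorial_tail(1, 2 * 60) = factorial_tail(1, 120)
n <= 1, return acc = 120


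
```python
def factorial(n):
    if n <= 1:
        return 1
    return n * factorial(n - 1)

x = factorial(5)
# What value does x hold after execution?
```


factorial(5)
= 5 * factorial(4)
= 5 * 4 * factorial(3)
= 5 * 4 * 3 * factorial(2)
= 5 * 4 * 3 * 2 * factorial(1)
= 5 * 4 * 3 * 2 * 1
= 120


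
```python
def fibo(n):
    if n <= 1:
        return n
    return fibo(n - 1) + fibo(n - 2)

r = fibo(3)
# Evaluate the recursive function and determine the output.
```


fibo(3)
= fibo(2) + fibo(1)
Computing bottom-up: fibo(0)=0, fibo(1)=1, fibo(2)=1, fibo(3)=2
= 2


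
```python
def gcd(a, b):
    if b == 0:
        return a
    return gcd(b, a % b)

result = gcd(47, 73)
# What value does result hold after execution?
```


gcd(47, 73)
= gcd(73, 47 % 73) = gcd(73, 47)
= gcd(47, 73 % 47) = gcd(47, 26)
= gcd(26, 47 % 26) = gcd(26, 21)
= gcd(21, 26 % 21) = gcd(21, 5)
= gcd(5, 21 % 5) = gcd(5, 1)
= gcd(1, 5 % 1) = gcd(1, 0)
b == 0, return a = 1


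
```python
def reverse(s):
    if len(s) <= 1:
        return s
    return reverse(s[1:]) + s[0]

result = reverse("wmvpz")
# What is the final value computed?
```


reverse("wmvpz")
= reverse("mvpz") + "w"
= reverse("vpz") + "m" + "w"
= reverse("pz") + "v" + "m" + "w"
= reverse("z") + "p" + "v" + "m" + "w"
= "z" + "p" + "v" + "m" + "w"
= "zpvmw"


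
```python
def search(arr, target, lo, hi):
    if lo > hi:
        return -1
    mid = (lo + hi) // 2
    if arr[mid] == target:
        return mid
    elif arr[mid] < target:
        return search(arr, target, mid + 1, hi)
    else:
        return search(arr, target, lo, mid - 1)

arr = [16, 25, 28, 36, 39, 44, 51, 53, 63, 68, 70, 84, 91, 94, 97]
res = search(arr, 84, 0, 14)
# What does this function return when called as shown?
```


search(arr, 84, 0, 14)
lo=0, hi=14, mid=7, arr[mid]=53
53 < 84, search right half
lo=8, hi=14, mid=11, arr[mid]=84
arr[11] == 84, found at index 11
= 11


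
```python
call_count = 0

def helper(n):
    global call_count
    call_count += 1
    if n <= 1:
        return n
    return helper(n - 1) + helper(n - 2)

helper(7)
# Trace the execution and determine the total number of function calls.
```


helper(7) calls helper(6) and helper(5); each non-base call branches into two more.
Let C(k) = total number of calls made by helper(k), including the call to helper(k) itself.
Base cases: C(0) = 1, C(1) = 1
Recurrence: C(k) = 1 + C(k-1) + C(k-2)
  C(2) = 1 + C(1) + C(0) = 1 + 1 + 1 = 3
  C(3) = 1 + C(2) + C(1) = 1 + 3 + 1 = 5
  C(4) = 1 + C(3) + C(2) = 1 + 5 + 3 = 9
  C(5) = 1 + C(4) + C(3) = 1 + 9 + 5 = 15
  C(6) = 1 + C(5) + C(4) = 1 + 15 + 9 = 25
  C(7) = 1 + C(6) + C(5) = 1 + 25 + 15 = 41
Total calls = C(7) = 41


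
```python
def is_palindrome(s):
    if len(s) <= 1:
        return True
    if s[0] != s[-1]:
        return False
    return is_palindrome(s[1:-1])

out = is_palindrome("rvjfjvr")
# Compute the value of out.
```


is_palindrome("rvjfjvr")
"rvjfjvr": s[0]='r' == s[-1]='r' -> is_palindrome("vjfjv")
"vjfjv": s[0]='v' == s[-1]='v' -> is_palindrome("jfj")
"jfj": s[0]='j' == s[-1]='j' -> is_palindrome("f")
"f": len <= 1 -> True
= True


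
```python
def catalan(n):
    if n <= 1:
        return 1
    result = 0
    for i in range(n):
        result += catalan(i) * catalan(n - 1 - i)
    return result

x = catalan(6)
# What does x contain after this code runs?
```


catalan(6)
= sum of catalan(i) * catalan(6-1-i) for i in 0..5
First compute sub-values bottom-up:
  catalan(0) = 1, catalan(1) = 1
  catalan(2) = 1*1 + 1*1 = 2
  catalan(3) = 1*2 + 1*1 + 2*1 = 5
  catalan(4) = 1*5 + 1*2 + 2*1 + 5*1 = 14
  catalan(5) = 1*14 + 1*5 + 2*2 + 5*1 + 14*1 = 42
Now catalan(6):
  catalan(0)*catalan(5) = 1*42 = 42
  catalan(1)*catalan(4) = 1*14 = 14
  catalan(2)*catalan(3) = 2*5 = 10
  catalan(3)*catalan(2) = 5*2 = 10
  catalan(4)*catalan(1) = 14*1 = 14
  catalan(5)*catalan(0) = 42*1 = 42
= 42 + 14 + 10 + 10 + 14 + 42
= 132


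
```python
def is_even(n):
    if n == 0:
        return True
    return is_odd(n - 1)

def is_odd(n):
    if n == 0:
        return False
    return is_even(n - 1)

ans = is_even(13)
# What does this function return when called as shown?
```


is_even(13)
= is_odd(12)
= is_even(11)
= is_odd(10)
= is_even(9)
= is_odd(8)
= is_even(7)
= is_odd(6)
= is_even(5)
= is_odd(4)
= is_even(3)
= is_odd(2)
= is_even(1)
= is_odd(0)
n == 0: return False
= False


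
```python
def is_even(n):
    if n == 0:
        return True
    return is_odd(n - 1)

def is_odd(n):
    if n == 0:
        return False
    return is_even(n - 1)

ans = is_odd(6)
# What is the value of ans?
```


is_odd(6)
= is_even(5)
= is_odd(4)
= is_even(3)
= is_odd(2)
= is_even(1)
= is_odd(0)
n == 0: return False
= False


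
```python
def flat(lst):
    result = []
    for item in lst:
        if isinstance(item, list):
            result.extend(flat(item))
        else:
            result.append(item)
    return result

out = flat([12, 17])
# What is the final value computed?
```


flat([12, 17])
Processing each element:
  12 is not a list -> append 12
  17 is not a list -> append 17
= [12, 17]


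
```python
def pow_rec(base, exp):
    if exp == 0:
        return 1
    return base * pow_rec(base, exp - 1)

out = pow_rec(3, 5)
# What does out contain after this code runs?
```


pow_rec(3, 5)
= 3 * pow_rec(3, 4)
= 3 * 3 * pow_rec(3, 3)
= 3 * 3 * 3 * pow_rec(3, 2)
= 3 * 3 * 3 * 3 * pow_rec(3, 1)
= 3 * 3 * 3 * 3 * 3 * pow_rec(3, 0)
= 3 * 3 * 3 * 3 * 3 * 1
= 243


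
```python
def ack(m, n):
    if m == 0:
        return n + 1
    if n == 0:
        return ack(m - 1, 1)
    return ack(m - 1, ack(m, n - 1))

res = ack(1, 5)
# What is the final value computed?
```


ack(1, 5)
= ack(0, ack(1, 4))
First compute ack(1, 4) = 6
= ack(0, 6)
= 7


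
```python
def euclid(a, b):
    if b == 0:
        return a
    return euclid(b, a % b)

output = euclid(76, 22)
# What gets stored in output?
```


euclid(76, 22)
= euclid(22, 76 % 22) = euclid(22, 10)
= euclid(10, 22 % 10) = euclid(10, 2)
= euclid(2, 10 % 2) = euclid(2, 0)
b == 0, return a = 2


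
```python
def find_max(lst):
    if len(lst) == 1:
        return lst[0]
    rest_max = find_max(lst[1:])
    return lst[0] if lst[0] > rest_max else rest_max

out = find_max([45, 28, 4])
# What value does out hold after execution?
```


find_max([45, 28, 4])
= compare 45 with find_max([28, 4])
= compare 28 with find_max([4])
Base: find_max([4]) = 4
compare 28 with 4: max = 28
compare 45 with 28: max = 45
= 45


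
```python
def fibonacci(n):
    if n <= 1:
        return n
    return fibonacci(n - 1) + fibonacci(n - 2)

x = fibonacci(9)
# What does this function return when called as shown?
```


fibonacci(9)
= fibonacci(8) + fibonacci(7)
= (fibonacci(7) + fibonacci(6)) + fibonacci(7)
Computing bottom-up: fibonacci(0)=0, fibonacci(1)=1, fibonacci(2)=1, fibonacci(3)=2, fibonacci(4)=3, fibonacci(5)=5, fibonacci(6)=8, fibonacci(7)=13, fibonacci(8)=21, fibonacci(9)=34
= 34


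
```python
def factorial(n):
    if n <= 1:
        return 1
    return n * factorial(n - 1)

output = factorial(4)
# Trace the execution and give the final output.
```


factorial(4)
= 4 * factorial(3)
= 4 * 3 * factorial(2)
= 4 * 3 * 2 * factorial(1)
= 4 * 3 * 2 * 1
= 24


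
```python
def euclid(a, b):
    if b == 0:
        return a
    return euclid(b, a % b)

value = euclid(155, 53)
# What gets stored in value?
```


euclid(155, 53)
= euclid(53, 155 % 53) = euclid(53, 49)
= euclid(49, 53 % 49) = euclid(49, 4)
= euclid(4, 49 % 4) = euclid(4, 1)
= euclid(1, 4 % 1) = euclid(1, 0)
b == 0, return a = 1


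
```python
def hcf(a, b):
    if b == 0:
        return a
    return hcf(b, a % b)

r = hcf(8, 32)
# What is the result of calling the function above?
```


hcf(8, 32)
= hcf(32, 8 % 32) = hcf(32, 8)
= hcf(8, 32 % 8) = hcf(8, 0)
b == 0, return a = 8


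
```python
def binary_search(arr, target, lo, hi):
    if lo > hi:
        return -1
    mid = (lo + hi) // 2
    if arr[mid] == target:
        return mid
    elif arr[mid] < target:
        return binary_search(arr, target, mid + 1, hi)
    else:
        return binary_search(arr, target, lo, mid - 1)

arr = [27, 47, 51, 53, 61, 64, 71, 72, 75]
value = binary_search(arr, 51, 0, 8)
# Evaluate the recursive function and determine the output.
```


binary_search(arr, 51, 0, 8)
lo=0, hi=8, mid=4, arr[mid]=61
61 > 51, search left half
lo=0, hi=3, mid=1, arr[mid]=47
47 < 51, search right half
lo=2, hi=3, mid=2, arr[mid]=51
arr[2] == 51, found at index 2
= 2


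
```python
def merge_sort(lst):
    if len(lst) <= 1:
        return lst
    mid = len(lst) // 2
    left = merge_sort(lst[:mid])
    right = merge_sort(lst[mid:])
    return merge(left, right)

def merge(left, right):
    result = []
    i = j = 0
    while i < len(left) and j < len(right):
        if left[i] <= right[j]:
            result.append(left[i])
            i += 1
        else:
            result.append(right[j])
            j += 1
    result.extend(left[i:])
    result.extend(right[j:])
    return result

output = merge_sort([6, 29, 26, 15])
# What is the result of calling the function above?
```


merge_sort([6, 29, 26, 15])
Split into [6, 29] and [26, 15]
Left sorted: [6, 29]
Right sorted: [15, 26]
Merge [6, 29] and [15, 26]
= [6, 15, 26, 29]


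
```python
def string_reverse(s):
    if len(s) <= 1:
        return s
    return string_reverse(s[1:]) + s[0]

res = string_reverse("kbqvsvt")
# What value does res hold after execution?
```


string_reverse("kbqvsvt")
= string_reverse("bqvsvt") + "k"
= string_reverse("qvsvt") + "b" + "k"
= string_reverse("vsvt") + "q" + "b" + "k"
= string_reverse("svt") + "v" + "q" + "b" + "k"
= string_reverse("vt") + "s" + "v" + "q" + "b" + "k"
= string_reverse("t") + "v" + "s" + "v" + "q" + "b" + "k"
= "t" + "v" + "s" + "v" + "q" + "b" + "k"
= "tvsvqbk"


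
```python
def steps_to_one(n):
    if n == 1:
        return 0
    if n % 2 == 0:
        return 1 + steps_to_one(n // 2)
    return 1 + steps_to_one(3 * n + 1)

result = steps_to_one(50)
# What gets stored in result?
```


steps_to_one(50)
50 is even -> steps_to_one(25)
25 is odd -> 3*25+1 = 76 -> steps_to_one(76)
76 is even -> steps_to_one(38)
38 is even -> steps_to_one(19)
19 is odd -> 3*19+1 = 58 -> steps_to_one(58)
58 is even -> steps_to_one(29)
29 is odd -> 3*29+1 = 88 -> steps_to_one(88)
88 is even -> steps_to_one(44)
44 is even -> steps_to_one(22)
22 is even -> steps_to_one(11)
11 is odd -> 3*11+1 = 34 -> steps_to_one(34)
34 is even -> steps_to_one(17)
17 is odd -> 3*17+1 = 52 -> steps_to_one(52)
52 is even -> steps_to_one(26)
26 is even -> steps_to_one(13)
13 is odd -> 3*13+1 = 40 -> steps_to_one(40)
40 is even -> steps_to_one(20)
20 is even -> steps_to_one(10)
10 is even -> steps_to_one(5)
5 is odd -> 3*5+1 = 16 -> steps_to_one(16)
16 is even -> steps_to_one(8)
8 is even -> steps_to_one(4)
4 is even -> steps_to_one(2)
2 is even -> steps_to_one(1)
Reached 1 after 24 steps
= 24


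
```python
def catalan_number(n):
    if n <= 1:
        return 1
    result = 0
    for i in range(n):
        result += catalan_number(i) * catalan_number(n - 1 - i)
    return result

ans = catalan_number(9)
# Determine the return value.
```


catalan_number(9)
= sum of catalan_number(i) * catalan_number(9-1-i) for i in 0..8
First compute sub-values bottom-up:
  catalan_number(0) = 1, catalan_number(1) = 1
  catalan_number(2) = 1*1 + 1*1 = 2
  catalan_number(3) = 1*2 + 1*1 + 2*1 = 5
  catalan_number(4) = 1*5 + 1*2 + 2*1 + 5*1 = 14
  catalan_number(5) = 1*14 + 1*5 + 2*2 + 5*1 + 14*1 = 42
  catalan_number(6) = 1*42 + 1*14 + 2*5 + 5*2 + 14*1 + 42*1 = 132
  catalan_number(7) = 1*132 + 1*42 + 2*14 + 5*5 + 14*2 + 42*1 + 132*1 = 429
  catalan_number(8) = 1*429 + 1*132 + 2*42 + 5*14 + 14*5 + 42*2 + 132*1 + 429*1 = 1430
Now catalan_number(9):
  catalan_number(0)*catalan_number(8) = 1*1430 = 1430
  catalan_number(1)*catalan_number(7) = 1*429 = 429
  catalan_number(2)*catalan_number(6) = 2*132 = 264
  catalan_number(3)*catalan_number(5) = 5*42 = 210
  catalan_number(4)*catalan_number(4) = 14*14 = 196
  catalan_number(5)*catalan_number(3) = 42*5 = 210
  catalan_number(6)*catalan_number(2) = 132*2 = 264
  catalan_number(7)*catalan_number(1) = 429*1 = 429
  catalan_number(8)*catalan_number(0) = 1430*1 = 1430
= 1430 + 429 + 264 + 210 + 196 + 210 + 264 + 429 + 1430
= 4862


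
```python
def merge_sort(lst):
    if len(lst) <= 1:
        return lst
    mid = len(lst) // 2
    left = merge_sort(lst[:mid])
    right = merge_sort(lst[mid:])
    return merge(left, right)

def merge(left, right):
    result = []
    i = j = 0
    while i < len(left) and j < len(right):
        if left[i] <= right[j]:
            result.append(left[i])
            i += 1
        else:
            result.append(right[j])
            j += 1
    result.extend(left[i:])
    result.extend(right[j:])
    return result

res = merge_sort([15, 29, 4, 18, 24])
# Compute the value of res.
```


merge_sort([15, 29, 4, 18, 24])
Split into [15, 29] and [4, 18, 24]
Left sorted: [15, 29]
Right sorted: [4, 18, 24]
Merge [15, 29] and [4, 18, 24]
= [4, 15, 18, 24, 29]


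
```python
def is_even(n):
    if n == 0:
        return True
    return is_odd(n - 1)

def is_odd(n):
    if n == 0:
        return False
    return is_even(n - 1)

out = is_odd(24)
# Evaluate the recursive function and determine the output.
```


is_odd(24)
= is_even(23)
= is_odd(22)
= is_even(21)
= is_odd(20)
= is_even(19)
= is_odd(18)
= is_even(17)
= is_odd(16)
= is_even(15)
= is_odd(14)
= is_even(13)
= is_odd(12)
= is_even(11)
= is_odd(10)
= is_even(9)
= is_odd(8)
= is_even(7)
= is_odd(6)
= is_even(5)
= is_odd(4)
= is_even(3)
= is_odd(2)
= is_even(1)
= is_odd(0)
n == 0: return False
= False


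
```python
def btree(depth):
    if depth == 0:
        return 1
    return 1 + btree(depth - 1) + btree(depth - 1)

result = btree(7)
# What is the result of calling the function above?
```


btree(7)
= 1 + btree(6) + btree(6)
= 1 + 2 * btree(6)
btree(k) = 2^(k+1) - 1
btree(0) = 1
btree(1) = 3
btree(2) = 7
btree(3) = 15
btree(4) = 31
btree(7) = 2^8 - 1 = 255


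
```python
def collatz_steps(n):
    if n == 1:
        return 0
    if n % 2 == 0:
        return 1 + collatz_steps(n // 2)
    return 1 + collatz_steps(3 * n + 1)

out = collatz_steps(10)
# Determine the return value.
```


collatz_steps(10)
10 is even -> collatz_steps(5)
5 is odd -> 3*5+1 = 16 -> collatz_steps(16)
16 is even -> collatz_steps(8)
8 is even -> collatz_steps(4)
4 is even -> collatz_steps(2)
2 is even -> collatz_steps(1)
Reached 1 after 6 steps
= 6


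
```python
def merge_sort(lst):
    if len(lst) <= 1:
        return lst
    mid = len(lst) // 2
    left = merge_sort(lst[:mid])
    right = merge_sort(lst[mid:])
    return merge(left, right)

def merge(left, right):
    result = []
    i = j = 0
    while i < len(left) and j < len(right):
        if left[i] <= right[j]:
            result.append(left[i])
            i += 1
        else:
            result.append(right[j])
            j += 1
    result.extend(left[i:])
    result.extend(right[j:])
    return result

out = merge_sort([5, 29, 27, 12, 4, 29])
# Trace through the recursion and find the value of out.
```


merge_sort([5, 29, 27, 12, 4, 29])
Split into [5, 29, 27] and [12, 4, 29]
Left sorted: [5, 27, 29]
Right sorted: [4, 12, 29]
Merge [5, 27, 29] and [4, 12, 29]
= [4, 5, 12, 27, 29, 29]


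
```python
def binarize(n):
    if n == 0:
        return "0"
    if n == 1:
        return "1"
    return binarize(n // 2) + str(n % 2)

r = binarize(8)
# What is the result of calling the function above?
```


binarize(8)
= binarize(4) + "0"
= binarize(2) + "0" + "0"
= binarize(1) + "0" + "0" + "0"
= "1" + "0" + "0" + "0"
= "1000"


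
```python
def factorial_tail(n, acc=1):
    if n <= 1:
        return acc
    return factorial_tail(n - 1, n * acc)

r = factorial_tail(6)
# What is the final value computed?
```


factorial_tail(6, 1)
= factorial_tail(5, 6 * 1) = factorial_tail(5, 6)
= factorial_tail(4, 5 * 6) = factorial_tail(4, 30)
= factorial_tail(3, 4 * 30) = factorial_tail(3, 120)
= factorial_tail(2, 3 * 120) = factorial_tail(2, 360)
= factorial_tail(1, 2 * 360) = factorial_tail(1, 720)
n <= 1, return acc = 720


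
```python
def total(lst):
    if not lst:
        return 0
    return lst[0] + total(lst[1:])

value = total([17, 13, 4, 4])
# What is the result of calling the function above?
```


total([17, 13, 4, 4])
= 17 + total([13, 4, 4])
= 17 + 13 + total([4, 4])
= 17 + 13 + 4 + total([4])
= 17 + 13 + 4 + 4 + total([])
= 17 + 13 + 4 + 4 + 0
= 38


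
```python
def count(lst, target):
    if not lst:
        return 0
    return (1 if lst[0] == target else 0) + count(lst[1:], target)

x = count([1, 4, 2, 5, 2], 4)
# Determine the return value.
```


count([1, 4, 2, 5, 2], 4)
lst[0]=1 != 4: 0 + count([4, 2, 5, 2], 4)
lst[0]=4 == 4: 1 + count([2, 5, 2], 4)
lst[0]=2 != 4: 0 + count([5, 2], 4)
lst[0]=5 != 4: 0 + count([2], 4)
lst[0]=2 != 4: 0 + count([], 4)
= 1


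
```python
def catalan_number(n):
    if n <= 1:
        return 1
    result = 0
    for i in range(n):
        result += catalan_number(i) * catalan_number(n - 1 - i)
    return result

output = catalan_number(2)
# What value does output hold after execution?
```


catalan_number(2)
= sum of catalan_number(i) * catalan_number(2-1-i) for i in 0..1
  catalan_number(0)*catalan_number(1) = 1*1 = 1
  catalan_number(1)*catalan_number(0) = 1*1 = 1
= 1 + 1
= 2


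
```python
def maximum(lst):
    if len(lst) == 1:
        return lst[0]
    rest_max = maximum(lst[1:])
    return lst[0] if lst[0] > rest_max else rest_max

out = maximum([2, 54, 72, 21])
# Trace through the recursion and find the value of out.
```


maximum([2, 54, 72, 21])
= compare 2 with maximum([54, 72, 21])
= compare 54 with maximum([72, 21])
= compare 72 with maximum([21])
Base: maximum([21]) = 21
compare 72 with 21: max = 72
compare 54 with 72: max = 72
compare 2 with 72: max = 72
= 72


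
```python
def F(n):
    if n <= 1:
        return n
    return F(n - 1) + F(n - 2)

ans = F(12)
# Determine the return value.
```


F(12)
= F(11) + F(10)
= (F(10) + F(9)) + F(10)
Computing bottom-up: F(0)=0, F(1)=1, F(2)=1, F(3)=2, F(4)=3, F(5)=5, F(6)=8, F(7)=13, F(8)=21, F(9)=34, F(10)=55, F(11)=89, F(12)=144
= 144


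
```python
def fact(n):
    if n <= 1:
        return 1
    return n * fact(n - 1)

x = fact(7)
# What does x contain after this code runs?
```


fact(7)
= 7 * fact(6)
= 7 * 6 * fact(5)
= 7 * 6 * 5 * fact(4)
= 7 * 6 * 5 * 4 * fact(3)
= 7 * 6 * 5 * 4 * 3 * fact(2)
= 7 * 6 * 5 * 4 * 3 * 2 * fact(1)
= 7 * 6 * 5 * 4 * 3 * 2 * 1
= 5040


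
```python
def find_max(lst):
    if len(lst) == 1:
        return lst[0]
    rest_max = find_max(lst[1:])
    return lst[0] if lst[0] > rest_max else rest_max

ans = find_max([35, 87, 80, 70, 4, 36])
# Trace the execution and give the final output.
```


find_max([35, 87, 80, 70, 4, 36])
= compare 35 with find_max([87, 80, 70, 4, 36])
= compare 87 with find_max([80, 70, 4, 36])
= compare 80 with find_max([70, 4, 36])
= compare 70 with find_max([4, 36])
= compare 4 with find_max([36])
Base: find_max([36]) = 36
compare 4 with 36: max = 36
compare 70 with 36: max = 70
compare 80 with 70: max = 80
compare 87 with 80: max = 87
compare 35 with 87: max = 87
= 87


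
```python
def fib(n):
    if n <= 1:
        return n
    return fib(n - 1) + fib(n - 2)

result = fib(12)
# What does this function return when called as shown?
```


fib(12)
= fib(11) + fib(10)
= (fib(10) + fib(9)) + fib(10)
Computing bottom-up: fib(0)=0, fib(1)=1, fib(2)=1, fib(3)=2, fib(4)=3, fib(5)=5, fib(6)=8, fib(7)=13, fib(8)=21, fib(9)=34, fib(10)=55, fib(11)=89, fib(12)=144
= 144


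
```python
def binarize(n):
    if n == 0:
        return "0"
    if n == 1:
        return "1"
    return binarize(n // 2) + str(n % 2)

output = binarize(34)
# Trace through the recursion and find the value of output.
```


binarize(34)
= binarize(17) + "0"
= binarize(8) + "1" + "0"
= binarize(4) + "0" + "1" + "0"
= binarize(2) + "0" + "0" + "1" + "0"
= binarize(1) + "0" + "0" + "0" + "1" + "0"
= "1" + "0" + "0" + "0" + "1" + "0"
= "100010"


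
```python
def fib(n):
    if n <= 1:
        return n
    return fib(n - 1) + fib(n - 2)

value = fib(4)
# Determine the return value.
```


fib(4)
= fib(3) + fib(2)
= (fib(2) + fib(1)) + fib(2)
Computing bottom-up: fib(0)=0, fib(1)=1, fib(2)=1, fib(3)=2, fib(4)=3
= 3


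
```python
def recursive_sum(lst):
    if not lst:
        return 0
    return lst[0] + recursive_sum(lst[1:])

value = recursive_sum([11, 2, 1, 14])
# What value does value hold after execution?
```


recursive_sum([11, 2, 1, 14])
= 11 + recursive_sum([2, 1, 14])
= 11 + 2 + recursive_sum([1, 14])
= 11 + 2 + 1 + recursive_sum([14])
= 11 + 2 + 1 + 14 + recursive_sum([])
= 11 + 2 + 1 + 14 + 0
= 28


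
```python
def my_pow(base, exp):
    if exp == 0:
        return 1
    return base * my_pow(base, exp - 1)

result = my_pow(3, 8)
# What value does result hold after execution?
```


my_pow(3, 8)
= 3 * my_pow(3, 7)
= 3 * 3 * my_pow(3, 6)
= 3 * 3 * 3 * my_pow(3, 5)
= 3 * 3 * 3 * 3 * my_pow(3, 4)
= 3 * 3 * 3 * 3 * 3 * my_pow(3, 3)
= 3 * 3 * 3 * 3 * 3 * 3 * my_pow(3, 2)
= 3 * 3 * 3 * 3 * 3 * 3 * 3 * my_pow(3, 1)
= 3 * 3 * 3 * 3 * 3 * 3 * 3 * 3 * my_pow(3, 0)
= 3 * 3 * 3 * 3 * 3 * 3 * 3 * 3 * 1
= 6561


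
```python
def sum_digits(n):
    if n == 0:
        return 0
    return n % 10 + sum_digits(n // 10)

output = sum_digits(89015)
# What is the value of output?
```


sum_digits(89015)
= 5 + sum_digits(8901)
= 5 + 1 + sum_digits(890)
= 5 + 1 + 0 + sum_digits(89)
= 5 + 1 + 0 + 9 + sum_digits(8)
= 5 + 1 + 0 + 9 + 8 + sum_digits(0)
= 5 + 1 + 0 + 9 + 8 + 0
= 23


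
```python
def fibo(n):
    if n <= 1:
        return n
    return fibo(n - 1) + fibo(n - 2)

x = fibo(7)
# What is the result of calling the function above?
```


fibo(7)
= fibo(6) + fibo(5)
= (fibo(5) + fibo(4)) + fibo(5)
Computing bottom-up: fibo(0)=0, fibo(1)=1, fibo(2)=1, fibo(3)=2, fibo(4)=3, fibo(5)=5, fibo(6)=8, fibo(7)=13
= 13


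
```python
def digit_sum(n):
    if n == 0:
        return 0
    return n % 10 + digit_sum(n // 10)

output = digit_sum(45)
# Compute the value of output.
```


digit_sum(45)
= 5 + digit_sum(4)
= 5 + 4 + digit_sum(0)
= 5 + 4 + 0
= 9


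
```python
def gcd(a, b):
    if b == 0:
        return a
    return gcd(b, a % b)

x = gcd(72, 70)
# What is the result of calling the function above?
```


gcd(72, 70)
= gcd(70, 72 % 70) = gcd(70, 2)
= gcd(2, 70 % 2) = gcd(2, 0)
b == 0, return a = 2


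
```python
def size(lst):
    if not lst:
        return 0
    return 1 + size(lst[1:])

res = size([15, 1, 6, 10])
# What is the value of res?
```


size([15, 1, 6, 10])
= 1 + size([1, 6, 10])
= 1 + 1 + size([6, 10])
= 1 + 1 + 1 + size([10])
= 1 + 1 + 1 + 1 + size([])
= 1 + 1 + 1 + 1 + 0
= 4


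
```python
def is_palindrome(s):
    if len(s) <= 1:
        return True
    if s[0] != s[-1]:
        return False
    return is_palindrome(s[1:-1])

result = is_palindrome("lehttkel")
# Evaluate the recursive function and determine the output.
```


is_palindrome("lehttkel")
"lehttkel": s[0]='l' == s[-1]='l' -> is_palindrome("ehttke")
"ehttke": s[0]='e' == s[-1]='e' -> is_palindrome("httk")
"httk": s[0]='h' != s[-1]='k' -> False
= False


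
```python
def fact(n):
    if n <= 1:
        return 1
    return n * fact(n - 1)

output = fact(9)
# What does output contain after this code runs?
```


fact(9)
= 9 * fact(8)
= 9 * 8 * fact(7)
= 9 * 8 * 7 * fact(6)
= 9 * 8 * 7 * 6 * fact(5)
= 9 * 8 * 7 * 6 * 5 * fact(4)
= 9 * 8 * 7 * 6 * 5 * 4 * fact(3)
= 9 * 8 * 7 * 6 * 5 * 4 * 3 * fact(2)
= 9 * 8 * 7 * 6 * 5 * 4 * 3 * 2 * fact(1)
= 9 * 8 * 7 * 6 * 5 * 4 * 3 * 2 * 1
= 362880


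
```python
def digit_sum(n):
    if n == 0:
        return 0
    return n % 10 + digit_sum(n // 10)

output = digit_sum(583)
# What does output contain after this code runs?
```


digit_sum(583)
= 3 + digit_sum(58)
= 3 + 8 + digit_sum(5)
= 3 + 8 + 5 + digit_sum(0)
= 3 + 8 + 5 + 0
= 16


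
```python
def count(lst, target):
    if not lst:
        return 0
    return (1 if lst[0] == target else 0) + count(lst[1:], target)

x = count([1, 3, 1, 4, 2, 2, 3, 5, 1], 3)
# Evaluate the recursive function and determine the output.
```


count([1, 3, 1, 4, 2, 2, 3, 5, 1], 3)
lst[0]=1 != 3: 0 + count([3, 1, 4, 2, 2, 3, 5, 1], 3)
lst[0]=3 == 3: 1 + count([1, 4, 2, 2, 3, 5, 1], 3)
lst[0]=1 != 3: 0 + count([4, 2, 2, 3, 5, 1], 3)
lst[0]=4 != 3: 0 + count([2, 2, 3, 5, 1], 3)
lst[0]=2 != 3: 0 + count([2, 3, 5, 1], 3)
lst[0]=2 != 3: 0 + count([3, 5, 1], 3)
lst[0]=3 == 3: 1 + count([5, 1], 3)
lst[0]=5 != 3: 0 + count([1], 3)
lst[0]=1 != 3: 0 + count([], 3)
= 2


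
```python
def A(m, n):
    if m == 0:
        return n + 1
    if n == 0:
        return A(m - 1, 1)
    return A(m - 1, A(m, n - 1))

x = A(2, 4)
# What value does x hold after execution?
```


A(2, 4)
= A(1, A(2, 3))
First compute A(2, 3) = 9
= A(1, 9)
= 11


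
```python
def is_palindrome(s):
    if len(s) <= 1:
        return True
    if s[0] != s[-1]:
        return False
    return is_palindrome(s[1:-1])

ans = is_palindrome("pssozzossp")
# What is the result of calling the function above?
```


is_palindrome("pssozzossp")
"pssozzossp": s[0]='p' == s[-1]='p' -> is_palindrome("ssozzoss")
"ssozzoss": s[0]='s' == s[-1]='s' -> is_palindrome("sozzos")
"sozzos": s[0]='s' == s[-1]='s' -> is_palindrome("ozzo")
"ozzo": s[0]='o' == s[-1]='o' -> is_palindrome("zz")
"zz": s[0]='z' == s[-1]='z' -> is_palindrome("")
"": len <= 1 -> True
= True


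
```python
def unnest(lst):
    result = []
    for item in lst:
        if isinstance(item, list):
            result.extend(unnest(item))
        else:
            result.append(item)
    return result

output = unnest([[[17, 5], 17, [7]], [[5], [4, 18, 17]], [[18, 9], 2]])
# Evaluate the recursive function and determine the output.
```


unnest([[[17, 5], 17, [7]], [[5], [4, 18, 17]], [[18, 9], 2]])
Processing each element:
  [[17, 5], 17, [7]] is a list -> unnest recursively -> [17, 5, 17, 7]
  [[5], [4, 18, 17]] is a list -> unnest recursively -> [5, 4, 18, 17]
  [[18, 9], 2] is a list -> unnest recursively -> [18, 9, 2]
= [17, 5, 17, 7, 5, 4, 18, 17, 18, 9, 2]


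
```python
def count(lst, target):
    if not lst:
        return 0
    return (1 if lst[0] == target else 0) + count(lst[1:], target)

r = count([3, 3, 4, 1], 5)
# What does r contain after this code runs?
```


count([3, 3, 4, 1], 5)
lst[0]=3 != 5: 0 + count([3, 4, 1], 5)
lst[0]=3 != 5: 0 + count([4, 1], 5)
lst[0]=4 != 5: 0 + count([1], 5)
lst[0]=1 != 5: 0 + count([], 5)
= 0


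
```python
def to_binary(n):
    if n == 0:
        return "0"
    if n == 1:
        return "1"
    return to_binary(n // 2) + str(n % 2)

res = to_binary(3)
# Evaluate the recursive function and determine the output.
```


to_binary(3)
= to_binary(1) + "1"
= "1" + "1"
= "11"


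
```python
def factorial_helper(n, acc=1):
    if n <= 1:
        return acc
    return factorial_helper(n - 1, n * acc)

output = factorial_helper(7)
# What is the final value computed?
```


factorial_helper(7, 1)
= factorial_helper(6, 7 * 1) = factorial_helper(6, 7)
= factorial_helper(5, 6 * 7) = factorial_helper(5, 42)
= factorial_helper(4, 5 * 42) = factorial_helper(4, 210)
= factorial_helper(3, 4 * 210) = factorial_helper(3, 840)
= factorial_helper(2, 3 * 840) = factorial_helper(2, 2520)
= factorial_helper(1, 2 * 2520) = factorial_helper(1, 5040)
n <= 1, return acc = 5040


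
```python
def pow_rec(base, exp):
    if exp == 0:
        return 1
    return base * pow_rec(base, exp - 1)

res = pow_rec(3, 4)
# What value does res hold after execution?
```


pow_rec(3, 4)
= 3 * pow_rec(3, 3)
= 3 * 3 * pow_rec(3, 2)
= 3 * 3 * 3 * pow_rec(3, 1)
= 3 * 3 * 3 * 3 * pow_rec(3, 0)
= 3 * 3 * 3 * 3 * 1
= 81


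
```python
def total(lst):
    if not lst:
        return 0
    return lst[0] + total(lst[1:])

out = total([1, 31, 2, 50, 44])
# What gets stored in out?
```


total([1, 31, 2, 50, 44])
= 1 + total([31, 2, 50, 44])
= 1 + 31 + total([2, 50, 44])
= 1 + 31 + 2 + total([50, 44])
= 1 + 31 + 2 + 50 + total([44])
= 1 + 31 + 2 + 50 + 44 + total([])
= 1 + 31 + 2 + 50 + 44 + 0
= 128


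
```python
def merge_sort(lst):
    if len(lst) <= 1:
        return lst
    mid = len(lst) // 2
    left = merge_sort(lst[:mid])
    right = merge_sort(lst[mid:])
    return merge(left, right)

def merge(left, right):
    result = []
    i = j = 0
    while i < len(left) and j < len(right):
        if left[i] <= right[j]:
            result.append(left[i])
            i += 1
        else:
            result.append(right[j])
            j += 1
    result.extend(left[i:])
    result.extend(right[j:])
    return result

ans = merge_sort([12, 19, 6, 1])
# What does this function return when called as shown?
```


merge_sort([12, 19, 6, 1])
Split into [12, 19] and [6, 1]
Left sorted: [12, 19]
Right sorted: [1, 6]
Merge [12, 19] and [1, 6]
= [1, 6, 12, 19]
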